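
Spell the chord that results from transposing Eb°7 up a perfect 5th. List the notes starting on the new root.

Transposed root: E♭ → B♭ (perfect 5th up). So we spell B♭ diminished seventh:
- root: B♭
- minor 3rd: D♭
- diminished 5th: F♭
- diminished 7th: A𝄫

B♭  D♭  F♭  A𝄫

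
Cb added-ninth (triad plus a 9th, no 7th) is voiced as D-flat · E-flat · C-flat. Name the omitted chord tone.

G-flat

The full Cb added-ninth chord is C-flat, E-flat, G-flat, D-flat.
Comparing with the voicing, the perfect 5th (5th) — G-flat — is absent.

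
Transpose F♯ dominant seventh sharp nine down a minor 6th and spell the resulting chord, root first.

Transposed root: F-sharp → A-sharp (minor 6th down). So we spell A-sharp dominant seventh sharp nine:
Root: A-sharp
Major 3rd (3rd): C-double-sharp
Perfect 5th (5th): E-sharp
Minor 7th (7th): G-sharp
Augmented 9th (9th): B-double-sharp

A-sharp, C-double-sharp, E-sharp, G-sharp, B-double-sharp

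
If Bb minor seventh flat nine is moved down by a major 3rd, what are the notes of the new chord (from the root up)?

B-flat down a major 3rd → G-flat. New chord: G-flat minor seventh flat nine.
Root: G-flat
Minor 3rd (3rd): B-double-flat
Perfect 5th (5th): D-flat
Minor 7th (7th): F-flat
Minor 9th (9th): A-double-flat

G-flat B-double-flat D-flat F-flat A-double-flat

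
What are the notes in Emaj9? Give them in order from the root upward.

Emaj9 is a major ninth built on E.
E — root
G# — major 3rd
B — perfect 5th
D# — major 7th
F# — major 9th

E, G#, B, D#, F#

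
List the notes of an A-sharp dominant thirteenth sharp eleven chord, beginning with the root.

A-sharp dominant thirteenth sharp eleven is a dominant thirteenth sharp eleven built on A#.
A# — root
C## — major 3rd
E# — perfect 5th
G# — minor 7th
B# — major 9th
D## — augmented 11th
F## — major 13th

A#, C##, E#, G#, B#, D##, F##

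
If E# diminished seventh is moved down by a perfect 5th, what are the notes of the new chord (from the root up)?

E-sharp down a perfect 5th → A-sharp. New chord: A-sharp diminished seventh.
Root: A-sharp
Minor 3rd (3rd): C-sharp
Diminished 5th (5th): E
Diminished 7th (7th): G

A-sharp, C-sharp, E, G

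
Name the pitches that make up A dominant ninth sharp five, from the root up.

A dominant ninth sharp five is a dominant ninth sharp five built on A.
- root: A
- major 3rd: C-sharp
- augmented 5th: E-sharp
- minor 7th: G
- major 9th: B

A, C-sharp, E-sharp, G, B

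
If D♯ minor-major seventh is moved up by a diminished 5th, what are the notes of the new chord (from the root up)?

A diminished 5th up from D# is A, so the new chord is A minor-major seventh.
Root: A
Minor 3rd (3rd): C
Perfect 5th (5th): E
Major 7th (7th): G#

A – C – E – G#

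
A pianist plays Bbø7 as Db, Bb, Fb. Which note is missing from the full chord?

Ab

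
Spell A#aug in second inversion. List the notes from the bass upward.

A#aug = A#–C##–E##; second inversion → fifth (E##) lowest.

E##, A#, C##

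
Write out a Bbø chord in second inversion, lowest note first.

Fb, Ab, Bb, Db

Bbø = Bb–Db–Fb–Ab; second inversion → fifth (Fb) lowest.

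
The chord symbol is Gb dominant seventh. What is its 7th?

F-flat

Root of Gb dominant seventh = G-flat. The 7th is a minor 7th: G-flat up a minor 7th → F-flat.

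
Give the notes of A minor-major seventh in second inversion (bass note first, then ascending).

A minor-major seventh = A–C–E–G#; second inversion → fifth (E) lowest.

E – G# – A – C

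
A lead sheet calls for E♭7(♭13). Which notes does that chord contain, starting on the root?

Eb G Bb Db Cb

E♭7(♭13) is a dominant seventh flat thirteen built on Eb.
Eb — root
G — major 3rd
Bb — perfect 5th
Db — minor 7th
Cb — minor 13th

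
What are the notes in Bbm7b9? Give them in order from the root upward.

Bbm7b9: minor seventh flat nine on Bb.
- root: Bb
- minor 3rd: Db
- perfect 5th: F
- minor 7th: Ab
- minor 9th: Cb

Bb, Db, F, Ab, Cb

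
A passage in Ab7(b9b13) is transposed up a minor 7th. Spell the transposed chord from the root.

A minor 7th up from A♭ is G♭, so the new chord is G♭ dominant seventh flat nine flat thirteen.
G♭ — root
B♭ — major 3rd
D♭ — perfect 5th
F♭ — minor 7th
A𝄫 — minor 9th
E𝄫 — minor 13th

G♭ – B♭ – D♭ – F♭ – A𝄫 – E𝄫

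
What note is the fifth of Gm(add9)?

D

Gm(add9) is built on G; its 5th is a perfect 5th above the root.
A fifth above G uses the letter D, and the perfect 5th above G is D.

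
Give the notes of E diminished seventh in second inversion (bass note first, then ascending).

E diminished seventh = E–G–Bb–Db; second inversion → fifth (Bb) lowest.

Bb  Db  E  G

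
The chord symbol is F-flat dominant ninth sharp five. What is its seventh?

F-flat dominant ninth sharp five is built on Fb; its 7th is a minor 7th above the root.
A seventh above F uses the letter E, and the minor 7th above Fb is Ebb.

Ebb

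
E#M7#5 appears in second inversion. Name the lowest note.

B𝄪

E#M7#5 in root position is E♯–G𝄪–B𝄪–D𝄪.
Second inversion places the fifth in the bass, which is B𝄪.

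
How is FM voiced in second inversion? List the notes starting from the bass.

C  F  A

In root position, FM is F–A–C.
Second inversion puts the fifth (C) in the bass.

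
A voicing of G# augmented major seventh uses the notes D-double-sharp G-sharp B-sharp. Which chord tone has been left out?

F-double-sharp

G# augmented major seventh = G-sharp, B-sharp, D-double-sharp, F-double-sharp. The voicing lacks the 7th (major 7th), F-double-sharp.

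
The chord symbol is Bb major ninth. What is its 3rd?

Bb major ninth is built on B-flat; its 3rd is a major 3rd above the root.
A third above B uses the letter D, and the major 3rd above B-flat is D.

D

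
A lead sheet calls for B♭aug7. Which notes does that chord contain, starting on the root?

Bb D F# Ab

B♭aug7: augmented seventh on Bb.
root → Bb
3rd (major 3rd) → D
5th (augmented 5th) → F#
7th (minor 7th) → Ab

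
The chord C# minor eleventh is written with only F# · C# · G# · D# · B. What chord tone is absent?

C# minor eleventh = C#, E, G#, B, D#, F#. The voicing lacks the 3rd (minor 3rd), E.

E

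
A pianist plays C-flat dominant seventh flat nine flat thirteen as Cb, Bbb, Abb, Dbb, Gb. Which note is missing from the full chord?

C-flat dominant seventh flat nine flat thirteen = Cb, Eb, Gb, Bbb, Dbb, Abb. The voicing lacks the 3rd (major 3rd), Eb.

Eb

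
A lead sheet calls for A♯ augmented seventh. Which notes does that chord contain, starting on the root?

A#  C##  E##  G#

A♯ augmented seventh is an augmented seventh built on A#.
- root: A#
- major 3rd: C##
- augmented 5th: E##
- minor 7th: G#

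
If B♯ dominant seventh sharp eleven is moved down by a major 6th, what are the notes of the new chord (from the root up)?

D♯, F𝄪, A♯, C♯, G𝄪

A major 6th down from B♯ is D♯, so the new chord is D♯ dominant seventh sharp eleven.
root → D♯
3rd (major 3rd) → F𝄪
5th (perfect 5th) → A♯
7th (minor 7th) → C♯
11th (augmented 11th) → G𝄪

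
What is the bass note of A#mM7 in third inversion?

G##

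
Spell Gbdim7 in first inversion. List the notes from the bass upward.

Bbb, Dbb, Fbb, Gb

In root position, Gbdim7 is Gb–Bbb–Dbb–Fbb.
First inversion puts the third (Bbb) in the bass.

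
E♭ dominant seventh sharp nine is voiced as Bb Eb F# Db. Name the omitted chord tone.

G

E♭ dominant seventh sharp nine = Eb, G, Bb, Db, F#. The voicing lacks the 3rd (major 3rd), G.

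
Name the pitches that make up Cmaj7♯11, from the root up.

C, E, G, B, F#

Cmaj7♯11 is a major seventh sharp eleven built on C.
C — root
E — major 3rd
G — perfect 5th
B — major 7th
F# — augmented 11th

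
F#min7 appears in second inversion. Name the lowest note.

F#min7 in root position is F#–A–C#–E.
Second inversion places the fifth in the bass, which is C#.

C#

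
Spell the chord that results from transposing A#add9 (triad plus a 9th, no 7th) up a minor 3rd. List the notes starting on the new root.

A minor 3rd up from A# is C#, so the new chord is C# added-ninth.
Root: C#
Major 3rd (3rd): E#
Perfect 5th (5th): G#
Major 9th (9th): D#

C# E# G# D#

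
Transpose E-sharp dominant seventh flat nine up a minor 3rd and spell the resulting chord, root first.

G-sharp, B-sharp, D-sharp, F-sharp, A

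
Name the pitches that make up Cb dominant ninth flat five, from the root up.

Cb, Eb, Gbb, Bbb, Db

Cb dominant ninth flat five is a dominant ninth flat five built on Cb.
- root: Cb
- major 3rd: Eb
- diminished 5th: Gbb
- minor 7th: Bbb
- major 9th: Db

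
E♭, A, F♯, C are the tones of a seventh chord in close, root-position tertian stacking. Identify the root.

Arranged so that each adjacent pair is a third by letter name: F♯ – A – C – E♭.
The bottom of that stack, F♯, is the root (this is F♯ diminished seventh).

F♯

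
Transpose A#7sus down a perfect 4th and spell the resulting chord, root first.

Transposed root: A# → E# (perfect 4th down). So we spell E# dominant seventh suspended fourth:
E# — root
A# — perfect 4th
B# — perfect 5th
D# — minor 7th

E# – A# – B# – D#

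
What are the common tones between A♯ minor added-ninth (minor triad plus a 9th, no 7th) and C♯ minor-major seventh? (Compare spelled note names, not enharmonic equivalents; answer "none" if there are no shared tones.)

A♯ minor added-ninth = A-sharp, C-sharp, E-sharp, B-sharp.
C♯ minor-major seventh = C-sharp, E, G-sharp, B-sharp.
Shared: C-sharp, B-sharp.

C-sharp, B-sharp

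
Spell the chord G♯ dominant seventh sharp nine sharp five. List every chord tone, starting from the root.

G-sharp, B-sharp, D-double-sharp, F-sharp, A-double-sharp

G♯ dominant seventh sharp nine sharp five is a dominant seventh sharp nine sharp five built on G-sharp.
G-sharp — root
B-sharp — major 3rd
D-double-sharp — augmented 5th
F-sharp — minor 7th
A-double-sharp — augmented 9th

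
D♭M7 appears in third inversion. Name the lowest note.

C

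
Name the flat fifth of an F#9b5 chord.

F#9b5 is built on F#; its 5th is a diminished 5th above the root.
A fifth above F uses the letter C, and the diminished 5th above F# is C.

C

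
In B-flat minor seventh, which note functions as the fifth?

F

Root of B-flat minor seventh = B-flat. The 5th is a perfect 5th: B-flat up a perfect 5th → F.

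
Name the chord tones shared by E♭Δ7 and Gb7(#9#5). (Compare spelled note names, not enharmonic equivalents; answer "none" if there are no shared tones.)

E♭Δ7: Eb G Bb D
Gb7(#9#5): Gb Bb D Fb A
Common to both → Bb, D.

Bb, D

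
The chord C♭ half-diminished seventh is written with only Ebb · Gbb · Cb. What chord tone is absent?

C♭ half-diminished seventh = Cb, Ebb, Gbb, Bbb. The voicing lacks the 7th (minor 7th), Bbb.

Bbb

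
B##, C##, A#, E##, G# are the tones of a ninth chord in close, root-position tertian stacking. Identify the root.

A#

Arranged so that each adjacent pair is a third by letter name: A# – C## – E## – G# – B##.
The bottom of that stack, A#, is the root (this is A# dominant seventh sharp nine sharp five).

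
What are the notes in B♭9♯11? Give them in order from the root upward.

B♭9♯11 is a dominant ninth sharp eleven built on Bb.
Root: Bb
Major 3rd (3rd): D
Perfect 5th (5th): F
Minor 7th (7th): Ab
Major 9th (9th): C
Augmented 11th (11th): E

Bb, D, F, Ab, C, E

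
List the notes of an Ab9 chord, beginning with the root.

Root A♭, quality dominant ninth:
root → A♭
3rd (major 3rd) → C
5th (perfect 5th) → E♭
7th (minor 7th) → G♭
9th (major 9th) → B♭

A♭ C E♭ G♭ B♭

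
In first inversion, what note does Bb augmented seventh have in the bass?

D

Bb augmented seventh = Bb–D–F#–Ab. First inversion → third in the bass = D.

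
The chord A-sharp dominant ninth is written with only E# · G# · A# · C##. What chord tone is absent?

B#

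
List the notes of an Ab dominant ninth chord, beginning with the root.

A-flat, C, E-flat, G-flat, B-flat

Ab dominant ninth: dominant ninth on A-flat.
A-flat — root
C — major 3rd
E-flat — perfect 5th
G-flat — minor 7th
B-flat — major 9th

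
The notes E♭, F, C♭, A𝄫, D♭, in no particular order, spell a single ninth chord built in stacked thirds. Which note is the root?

Stacking in thirds gives D♭ – F – A𝄫 – C♭ – E♭, so D♭ is the root — D♭ dominant ninth flat five.

D♭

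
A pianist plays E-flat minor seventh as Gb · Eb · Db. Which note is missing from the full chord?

Bb

The full E-flat minor seventh chord is Eb, Gb, Bb, Db.
Comparing with the voicing, the perfect 5th (5th) — Bb — is absent.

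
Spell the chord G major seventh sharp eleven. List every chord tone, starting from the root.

G major seventh sharp eleven: major seventh sharp eleven on G.
root → G
3rd (major 3rd) → B
5th (perfect 5th) → D
7th (major 7th) → F#
11th (augmented 11th) → C#

G  B  D  F#  C#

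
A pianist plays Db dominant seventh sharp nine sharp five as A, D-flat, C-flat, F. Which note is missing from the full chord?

E

Db dominant seventh sharp nine sharp five = D-flat, F, A, C-flat, E. The voicing lacks the 9th (augmented 9th), E.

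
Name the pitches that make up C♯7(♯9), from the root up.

C♯7(♯9) is a dominant seventh sharp nine built on C#.
root → C#
3rd (major 3rd) → E#
5th (perfect 5th) → G#
7th (minor 7th) → B
9th (augmented 9th) → D##

C#, E#, G#, B, D##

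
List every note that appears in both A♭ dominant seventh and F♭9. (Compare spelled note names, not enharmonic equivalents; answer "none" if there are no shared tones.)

A♭ dominant seventh = A♭, C, E♭, G♭.
F♭9 = F♭, A♭, C♭, E𝄫, G♭.
Shared: A♭, G♭.

A♭ – G♭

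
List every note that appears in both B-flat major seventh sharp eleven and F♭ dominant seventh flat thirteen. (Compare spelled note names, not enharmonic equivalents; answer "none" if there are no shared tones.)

none

B-flat major seventh sharp eleven: B-flat D F A E
F♭ dominant seventh flat thirteen: F-flat A-flat C-flat E-double-flat D-double-flat
Common to both → none.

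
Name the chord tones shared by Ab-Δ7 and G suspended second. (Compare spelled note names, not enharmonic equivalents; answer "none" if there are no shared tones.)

G

Ab-Δ7: Ab Cb Eb G
G suspended second: G A D
Common to both → G.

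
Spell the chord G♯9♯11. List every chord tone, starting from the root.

G♯9♯11 is a dominant ninth sharp eleven built on G#.
Root: G#
Major 3rd (3rd): B#
Perfect 5th (5th): D#
Minor 7th (7th): F#
Major 9th (9th): A#
Augmented 11th (11th): C##

G# B# D# F# A# C##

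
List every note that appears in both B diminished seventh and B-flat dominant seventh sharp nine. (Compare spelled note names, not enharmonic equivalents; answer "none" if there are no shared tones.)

B diminished seventh = B, D, F, A-flat.
B-flat dominant seventh sharp nine = B-flat, D, F, A-flat, C-sharp.
Shared: D, F, A-flat.

D  F  A-flat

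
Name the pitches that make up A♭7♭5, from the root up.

Root Ab, quality dominant seventh flat five:
Ab — root
C — major 3rd
Ebb — diminished 5th
Gb — minor 7th

Ab – C – Ebb – Gb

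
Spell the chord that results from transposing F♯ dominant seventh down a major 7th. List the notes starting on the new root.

G  B  D  F

A major 7th down from F-sharp is G, so the new chord is G dominant seventh.
G — root
B — major 3rd
D — perfect 5th
F — minor 7th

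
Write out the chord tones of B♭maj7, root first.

Bb, D, F, A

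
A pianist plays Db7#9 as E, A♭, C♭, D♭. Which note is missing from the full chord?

Db7#9 = D♭, F, A♭, C♭, E. The voicing lacks the 3rd (major 3rd), F.

F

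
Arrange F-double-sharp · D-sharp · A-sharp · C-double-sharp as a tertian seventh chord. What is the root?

D-sharp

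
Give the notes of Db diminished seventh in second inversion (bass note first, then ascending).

Db diminished seventh = D♭–F♭–A𝄫–C𝄫; second inversion → fifth (A𝄫) lowest.

A𝄫  C𝄫  D♭  F♭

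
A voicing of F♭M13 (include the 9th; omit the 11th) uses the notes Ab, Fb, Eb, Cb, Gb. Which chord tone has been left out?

The full F♭M13 chord is Fb, Ab, Cb, Eb, Gb, Db.
Comparing with the voicing, the major 13th (13th) — Db — is absent.

Db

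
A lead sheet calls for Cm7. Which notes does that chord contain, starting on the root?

C, Eb, G, Bb

Cm7 is a minor seventh built on C.
Root: C
Minor 3rd (3rd): Eb
Perfect 5th (5th): G
Minor 7th (7th): Bb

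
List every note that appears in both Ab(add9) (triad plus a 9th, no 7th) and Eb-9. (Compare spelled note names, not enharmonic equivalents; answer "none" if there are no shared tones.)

Eb – Bb

Ab(add9) = Ab, C, Eb, Bb.
Eb-9 = Eb, Gb, Bb, Db, F.
Shared: Eb, Bb.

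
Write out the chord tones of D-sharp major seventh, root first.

D#, F##, A#, C##

D-sharp major seventh: major seventh on D#.
Root: D#
Major 3rd (3rd): F##
Perfect 5th (5th): A#
Major 7th (7th): C##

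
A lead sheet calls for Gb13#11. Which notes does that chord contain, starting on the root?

Gb13#11: dominant thirteenth sharp eleven on Gb.
- root: Gb
- major 3rd: Bb
- perfect 5th: Db
- minor 7th: Fb
- major 9th: Ab
- augmented 11th: C
- major 13th: Eb

Gb, Bb, Db, Fb, Ab, C, Eb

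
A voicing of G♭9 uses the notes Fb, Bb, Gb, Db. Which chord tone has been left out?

Ab

The full G♭9 chord is Gb, Bb, Db, Fb, Ab.
Comparing with the voicing, the major 9th (9th) — Ab — is absent.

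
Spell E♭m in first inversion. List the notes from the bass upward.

In root position, E♭m is Eb–Gb–Bb.
First inversion puts the third (Gb) in the bass.

Gb, Bb, Eb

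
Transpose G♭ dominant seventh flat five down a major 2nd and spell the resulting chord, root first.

F-flat, A-flat, C-double-flat, E-double-flat

A major 2nd down from G-flat is F-flat, so the new chord is F-flat dominant seventh flat five.
Root: F-flat
Major 3rd (3rd): A-flat
Diminished 5th (5th): C-double-flat
Minor 7th (7th): E-double-flat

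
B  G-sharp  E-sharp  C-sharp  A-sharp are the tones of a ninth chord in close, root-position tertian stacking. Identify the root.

Stacking in thirds gives A-sharp – C-sharp – E-sharp – G-sharp – B, so A-sharp is the root — A-sharp minor seventh flat nine.

A-sharp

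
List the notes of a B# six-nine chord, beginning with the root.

B# six-nine is a six-nine built on B♯.
Root: B♯
Major 3rd (3rd): D𝄪
Perfect 5th (5th): F𝄪
Major 6th (6th): G𝄪
Major 9th (9th): C𝄪

B♯  D𝄪  F𝄪  G𝄪  C𝄪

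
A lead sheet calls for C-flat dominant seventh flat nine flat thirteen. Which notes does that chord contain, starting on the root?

Root C-flat, quality dominant seventh flat nine flat thirteen:
- root: C-flat
- major 3rd: E-flat
- perfect 5th: G-flat
- minor 7th: B-double-flat
- minor 9th: D-double-flat
- minor 13th: A-double-flat

C-flat  E-flat  G-flat  B-double-flat  D-double-flat  A-double-flat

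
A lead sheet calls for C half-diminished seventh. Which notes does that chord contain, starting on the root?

C half-diminished seventh: half-diminished seventh on C.
- root: C
- minor 3rd: Eb
- diminished 5th: Gb
- minor 7th: Bb

C Eb Gb Bb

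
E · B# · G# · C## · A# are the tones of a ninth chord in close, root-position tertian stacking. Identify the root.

Stacking in thirds gives A# – C## – E – G# – B#, so A# is the root — A# dominant ninth flat five.

A#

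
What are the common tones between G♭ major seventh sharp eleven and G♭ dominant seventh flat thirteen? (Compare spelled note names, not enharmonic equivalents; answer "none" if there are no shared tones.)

G♭ major seventh sharp eleven = G-flat, B-flat, D-flat, F, C.
G♭ dominant seventh flat thirteen = G-flat, B-flat, D-flat, F-flat, E-double-flat.
Shared: G-flat, B-flat, D-flat.

G-flat, B-flat, D-flat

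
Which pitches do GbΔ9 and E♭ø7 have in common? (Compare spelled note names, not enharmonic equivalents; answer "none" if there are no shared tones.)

Gb, Db

GbΔ9 = Gb, Bb, Db, F, Ab.
E♭ø7 = Eb, Gb, Bbb, Db.
Shared: Gb, Db.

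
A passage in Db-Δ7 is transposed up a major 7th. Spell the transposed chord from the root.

C, Eb, G, B

Transposed root: Db → C (major 7th up). So we spell C minor-major seventh:
root → C
3rd (minor 3rd) → Eb
5th (perfect 5th) → G
7th (major 7th) → B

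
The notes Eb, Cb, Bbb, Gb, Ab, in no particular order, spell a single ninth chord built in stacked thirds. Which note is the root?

Ab

Arranged so that each adjacent pair is a third by letter name: Ab – Cb – Eb – Gb – Bbb.
The bottom of that stack, Ab, is the root (this is Ab minor seventh flat nine).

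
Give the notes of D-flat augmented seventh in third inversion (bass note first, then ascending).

In root position, D-flat augmented seventh is D-flat–F–A–C-flat.
Third inversion puts the seventh (C-flat) in the bass.

C-flat – D-flat – F – A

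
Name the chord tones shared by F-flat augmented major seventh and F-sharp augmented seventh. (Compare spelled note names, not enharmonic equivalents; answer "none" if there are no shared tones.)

none

F-flat augmented major seventh = F-flat, A-flat, C, E-flat.
F-sharp augmented seventh = F-sharp, A-sharp, C-double-sharp, E.
Shared: none.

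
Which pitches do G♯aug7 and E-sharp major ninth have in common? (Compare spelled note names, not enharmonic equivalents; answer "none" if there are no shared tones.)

B♯, D𝄪

G♯aug7: G♯ B♯ D𝄪 F♯
E-sharp major ninth: E♯ G𝄪 B♯ D𝄪 F𝄪
Common to both → B♯, D𝄪.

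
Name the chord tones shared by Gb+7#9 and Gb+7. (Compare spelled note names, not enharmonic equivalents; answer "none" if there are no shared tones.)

Gb, Bb, D, Fb

Gb+7#9 = Gb, Bb, D, Fb, A.
Gb+7 = Gb, Bb, D, Fb.
Shared: Gb, Bb, D, Fb.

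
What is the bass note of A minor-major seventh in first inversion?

C

A minor-major seventh = A–C–E–G#. First inversion → third in the bass = C.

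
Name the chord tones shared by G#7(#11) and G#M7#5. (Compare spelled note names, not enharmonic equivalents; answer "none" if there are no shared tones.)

G#, B#

G#7(#11) = G#, B#, D#, F#, C##.
G#M7#5 = G#, B#, D##, F##.
Shared: G#, B#.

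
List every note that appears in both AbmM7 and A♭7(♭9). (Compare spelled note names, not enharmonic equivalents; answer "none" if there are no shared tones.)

Ab Eb

AbmM7 = Ab, Cb, Eb, G.
A♭7(♭9) = Ab, C, Eb, Gb, Bbb.
Shared: Ab, Eb.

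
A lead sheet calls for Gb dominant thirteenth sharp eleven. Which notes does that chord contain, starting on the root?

Gb dominant thirteenth sharp eleven: dominant thirteenth sharp eleven on Gb.
Gb — root
Bb — major 3rd
Db — perfect 5th
Fb — minor 7th
Ab — major 9th
C — augmented 11th
Eb — major 13th

Gb, Bb, Db, Fb, Ab, C, Eb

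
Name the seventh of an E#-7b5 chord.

D#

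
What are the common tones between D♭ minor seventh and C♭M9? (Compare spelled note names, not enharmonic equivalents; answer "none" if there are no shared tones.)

D♭ minor seventh = Db, Fb, Ab, Cb.
C♭M9 = Cb, Eb, Gb, Bb, Db.
Shared: Db, Cb.

Db  Cb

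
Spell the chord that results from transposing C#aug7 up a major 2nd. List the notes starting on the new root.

A major 2nd up from C# is D#, so the new chord is D# augmented seventh.
D# — root
F## — major 3rd
A## — augmented 5th
C# — minor 7th

D#  F##  A##  C#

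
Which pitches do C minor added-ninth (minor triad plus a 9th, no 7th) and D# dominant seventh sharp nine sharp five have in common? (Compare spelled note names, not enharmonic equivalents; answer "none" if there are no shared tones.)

C minor added-ninth: C E-flat G D
D# dominant seventh sharp nine sharp five: D-sharp F-double-sharp A-double-sharp C-sharp E-double-sharp
Common to both → none.

none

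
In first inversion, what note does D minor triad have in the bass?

F

D minor triad in root position is D–F–A.
First inversion places the third in the bass, which is F.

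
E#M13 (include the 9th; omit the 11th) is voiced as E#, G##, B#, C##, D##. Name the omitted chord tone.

F##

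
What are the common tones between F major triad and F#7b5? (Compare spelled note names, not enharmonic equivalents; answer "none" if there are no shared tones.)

C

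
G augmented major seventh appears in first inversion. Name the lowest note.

G augmented major seventh in root position is G–B–D-sharp–F-sharp.
First inversion places the third in the bass, which is B.

B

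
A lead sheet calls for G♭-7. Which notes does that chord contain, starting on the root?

Gb Bbb Db Fb

G♭-7: minor seventh on Gb.
- root: Gb
- minor 3rd: Bbb
- perfect 5th: Db
- minor 7th: Fb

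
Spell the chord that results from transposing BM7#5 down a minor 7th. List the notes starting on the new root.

C# E# G## B#

A minor 7th down from B is C#, so the new chord is C# augmented major seventh.
Root: C#
Major 3rd (3rd): E#
Augmented 5th (5th): G##
Major 7th (7th): B#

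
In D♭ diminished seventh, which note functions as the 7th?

C𝄫

D♭ diminished seventh is built on D♭; its 7th is a diminished 7th above the root.
A seventh above D uses the letter C, and the diminished 7th above D♭ is C𝄫.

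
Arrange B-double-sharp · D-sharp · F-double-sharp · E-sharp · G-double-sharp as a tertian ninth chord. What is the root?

E-sharp

Stacking in thirds gives E-sharp – G-double-sharp – B-double-sharp – D-sharp – F-double-sharp, so E-sharp is the root — E-sharp dominant ninth sharp five.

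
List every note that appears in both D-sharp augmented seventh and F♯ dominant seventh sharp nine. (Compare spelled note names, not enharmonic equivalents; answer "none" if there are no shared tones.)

C-sharp

D-sharp augmented seventh: D-sharp F-double-sharp A-double-sharp C-sharp
F♯ dominant seventh sharp nine: F-sharp A-sharp C-sharp E G-double-sharp
Common to both → C-sharp.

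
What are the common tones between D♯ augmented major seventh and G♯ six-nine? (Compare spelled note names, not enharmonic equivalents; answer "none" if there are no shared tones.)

D♯

D♯ augmented major seventh = D♯, F𝄪, A𝄪, C𝄪.
G♯ six-nine = G♯, B♯, D♯, E♯, A♯.
Shared: D♯.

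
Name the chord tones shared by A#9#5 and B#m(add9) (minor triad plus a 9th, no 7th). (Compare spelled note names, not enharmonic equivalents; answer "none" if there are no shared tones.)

C𝄪, B♯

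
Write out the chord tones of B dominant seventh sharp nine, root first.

Root B, quality dominant seventh sharp nine:
B — root
D-sharp — major 3rd
F-sharp — perfect 5th
A — minor 7th
C-double-sharp — augmented 9th

B, D-sharp, F-sharp, A, C-double-sharp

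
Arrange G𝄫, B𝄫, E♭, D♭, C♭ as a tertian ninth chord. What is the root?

C♭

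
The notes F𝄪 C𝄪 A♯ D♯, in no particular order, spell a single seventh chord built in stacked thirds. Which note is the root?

Stacking in thirds gives D♯ – F𝄪 – A♯ – C𝄪, so D♯ is the root — D♯ major seventh.

D♯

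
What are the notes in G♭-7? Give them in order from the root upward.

G♭, B𝄫, D♭, F♭

G♭-7 is a minor seventh built on G♭.
- root: G♭
- minor 3rd: B𝄫
- perfect 5th: D♭
- minor 7th: F♭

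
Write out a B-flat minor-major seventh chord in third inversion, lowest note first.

In root position, B-flat minor-major seventh is B-flat–D-flat–F–A.
Third inversion puts the seventh (A) in the bass.

A B-flat D-flat F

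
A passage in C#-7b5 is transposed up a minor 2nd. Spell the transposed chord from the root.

D, F, A♭, C

Transposed root: C♯ → D (minor 2nd up). So we spell D half-diminished seventh:
- root: D
- minor 3rd: F
- diminished 5th: A♭
- minor 7th: C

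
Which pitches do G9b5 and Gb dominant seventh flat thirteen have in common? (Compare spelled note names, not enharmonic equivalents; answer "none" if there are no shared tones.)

D♭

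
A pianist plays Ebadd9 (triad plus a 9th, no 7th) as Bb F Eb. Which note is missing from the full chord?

G

The full Ebadd9 chord is Eb, G, Bb, F.
Comparing with the voicing, the major 3rd (3rd) — G — is absent.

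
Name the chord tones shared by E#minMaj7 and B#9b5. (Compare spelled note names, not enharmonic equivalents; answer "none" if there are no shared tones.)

B♯, D𝄪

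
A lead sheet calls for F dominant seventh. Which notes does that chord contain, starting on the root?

F, A, C, E-flat

F dominant seventh: dominant seventh on F.
- root: F
- major 3rd: A
- perfect 5th: C
- minor 7th: E-flat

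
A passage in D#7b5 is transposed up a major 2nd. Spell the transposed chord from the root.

E# – G## – B – D#

D# up a major 2nd → E#. New chord: E# dominant seventh flat five.
Root: E#
Major 3rd (3rd): G##
Diminished 5th (5th): B
Minor 7th (7th): D#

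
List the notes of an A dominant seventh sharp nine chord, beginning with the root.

A, C♯, E, G, B♯

Root A, quality dominant seventh sharp nine:
Root: A
Major 3rd (3rd): C♯
Perfect 5th (5th): E
Minor 7th (7th): G
Augmented 9th (9th): B♯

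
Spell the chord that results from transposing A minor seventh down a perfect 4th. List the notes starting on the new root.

Transposed root: A → E (perfect 4th down). So we spell E minor seventh:
Root: E
Minor 3rd (3rd): G
Perfect 5th (5th): B
Minor 7th (7th): D

E G B D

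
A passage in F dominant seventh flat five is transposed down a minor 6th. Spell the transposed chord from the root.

A minor 6th down from F is A, so the new chord is A dominant seventh flat five.
root → A
3rd (major 3rd) → C-sharp
5th (diminished 5th) → E-flat
7th (minor 7th) → G

A, C-sharp, E-flat, G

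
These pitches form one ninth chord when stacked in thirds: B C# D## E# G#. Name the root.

Arranged so that each adjacent pair is a third by letter name: C# – E# – G# – B – D##.
The bottom of that stack, C#, is the root (this is C# dominant seventh sharp nine).

C#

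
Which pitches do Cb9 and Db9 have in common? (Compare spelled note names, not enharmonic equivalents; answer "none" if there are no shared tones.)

C♭ E♭ D♭

Cb9: C♭ E♭ G♭ B𝄫 D♭
Db9: D♭ F A♭ C♭ E♭
Common to both → C♭, E♭, D♭.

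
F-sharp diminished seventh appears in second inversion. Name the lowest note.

F-sharp diminished seventh in root position is F#–A–C–Eb.
Second inversion places the fifth in the bass, which is C.

C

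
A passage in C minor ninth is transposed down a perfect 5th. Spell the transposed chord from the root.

C down a perfect 5th → F. New chord: F minor ninth.
Root: F
Minor 3rd (3rd): Ab
Perfect 5th (5th): C
Minor 7th (7th): Eb
Major 9th (9th): G

F – Ab – C – Eb – G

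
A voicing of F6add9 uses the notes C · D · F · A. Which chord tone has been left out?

G

F6add9 = F, A, C, D, G. The voicing lacks the 9th (major 9th), G.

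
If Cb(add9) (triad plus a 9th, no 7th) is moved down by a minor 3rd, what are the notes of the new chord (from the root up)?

Transposed root: C♭ → A♭ (minor 3rd down). So we spell A♭ added-ninth:
root → A♭
3rd (major 3rd) → C
5th (perfect 5th) → E♭
9th (major 9th) → B♭

A♭  C  E♭  B♭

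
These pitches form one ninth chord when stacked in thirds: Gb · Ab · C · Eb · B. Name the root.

Arranged so that each adjacent pair is a third by letter name: Ab – C – Eb – Gb – B.
The bottom of that stack, Ab, is the root (this is Ab dominant seventh sharp nine).

Ab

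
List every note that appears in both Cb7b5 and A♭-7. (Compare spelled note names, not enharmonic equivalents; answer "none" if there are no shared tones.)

Cb7b5: Cb Eb Gbb Bbb
A♭-7: Ab Cb Eb Gb
Common to both → Cb, Eb.

Cb, Eb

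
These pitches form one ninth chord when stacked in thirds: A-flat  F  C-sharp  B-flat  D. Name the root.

B-flat

Arranged so that each adjacent pair is a third by letter name: B-flat – D – F – A-flat – C-sharp.
The bottom of that stack, B-flat, is the root (this is B-flat dominant seventh sharp nine).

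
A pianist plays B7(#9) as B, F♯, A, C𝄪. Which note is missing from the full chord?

B7(#9) = B, D♯, F♯, A, C𝄪. The voicing lacks the 3rd (major 3rd), D♯.

D♯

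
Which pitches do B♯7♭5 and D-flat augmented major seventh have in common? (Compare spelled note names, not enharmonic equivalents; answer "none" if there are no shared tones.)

B♯7♭5: B# D## F# A#
D-flat augmented major seventh: Db F A C
Common to both → none.

none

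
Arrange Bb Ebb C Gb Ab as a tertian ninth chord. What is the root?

Ab

Arranged so that each adjacent pair is a third by letter name: Ab – C – Ebb – Gb – Bb.
The bottom of that stack, Ab, is the root (this is Ab dominant ninth flat five).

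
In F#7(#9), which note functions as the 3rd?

Root of F#7(#9) = F♯. The 3rd is a major 3rd: F♯ up a major 3rd → A♯.

A♯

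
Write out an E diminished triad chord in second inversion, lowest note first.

B♭ E G

In root position, E diminished triad is E–G–B♭.
Second inversion puts the fifth (B♭) in the bass.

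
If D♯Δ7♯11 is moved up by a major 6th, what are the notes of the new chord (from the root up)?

B# – D## – F## – A## – E##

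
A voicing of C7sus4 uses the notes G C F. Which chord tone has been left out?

B♭

The full C7sus4 chord is C, F, G, B♭.
Comparing with the voicing, the minor 7th (7th) — B♭ — is absent.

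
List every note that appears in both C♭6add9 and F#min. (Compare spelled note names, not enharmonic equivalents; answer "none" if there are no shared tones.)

none

C♭6add9: Cb Eb Gb Ab Db
F#min: F# A C#
Common to both → none.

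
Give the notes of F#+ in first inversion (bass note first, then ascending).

F#+ = F#–A#–C##; first inversion → third (A#) lowest.

A# – C## – F#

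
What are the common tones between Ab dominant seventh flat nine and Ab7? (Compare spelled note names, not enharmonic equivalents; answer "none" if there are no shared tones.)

Ab dominant seventh flat nine = A♭, C, E♭, G♭, B𝄫.
Ab7 = A♭, C, E♭, G♭.
Shared: A♭, C, E♭, G♭.

A♭ – C – E♭ – G♭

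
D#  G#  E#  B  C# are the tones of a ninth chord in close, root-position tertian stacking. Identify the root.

Stacking in thirds gives C# – E# – G# – B – D#, so C# is the root — C# dominant ninth.

C#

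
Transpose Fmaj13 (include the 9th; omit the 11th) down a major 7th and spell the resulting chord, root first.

A major 7th down from F is Gb, so the new chord is Gb major thirteenth.
Root: Gb
Major 3rd (3rd): Bb
Perfect 5th (5th): Db
Major 7th (7th): F
Major 9th (9th): Ab
Major 13th (13th): Eb

Gb, Bb, Db, F, Ab, Eb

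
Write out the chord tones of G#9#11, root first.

G#9#11 is a dominant ninth sharp eleven built on G♯.
root → G♯
3rd (major 3rd) → B♯
5th (perfect 5th) → D♯
7th (minor 7th) → F♯
9th (major 9th) → A♯
11th (augmented 11th) → C𝄪

G♯  B♯  D♯  F♯  A♯  C𝄪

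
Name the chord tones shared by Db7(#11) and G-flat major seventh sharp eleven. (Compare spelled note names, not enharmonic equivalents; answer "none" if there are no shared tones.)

Db F

Db7(#11): Db F Ab Cb G
G-flat major seventh sharp eleven: Gb Bb Db F C
Common to both → Db, F.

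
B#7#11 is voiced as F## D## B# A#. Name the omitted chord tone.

B#7#11 = B#, D##, F##, A#, E##. The voicing lacks the 11th (augmented 11th), E##.

E##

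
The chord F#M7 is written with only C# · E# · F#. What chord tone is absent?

A#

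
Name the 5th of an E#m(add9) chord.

B#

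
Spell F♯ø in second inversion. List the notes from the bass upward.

In root position, F♯ø is F♯–A–C–E.
Second inversion puts the fifth (C) in the bass.

C – E – F♯ – A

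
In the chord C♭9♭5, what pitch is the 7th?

Root of C♭9♭5 = Cb. The 7th is a minor 7th: Cb up a minor 7th → Bbb.

Bbb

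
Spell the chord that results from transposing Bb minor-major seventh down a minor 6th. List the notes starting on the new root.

A minor 6th down from Bb is D, so the new chord is D minor-major seventh.
D — root
F — minor 3rd
A — perfect 5th
C# — major 7th

D, F, A, C#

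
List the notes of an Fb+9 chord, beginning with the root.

Fb  Ab  C  Ebb  Gb

Fb+9: dominant ninth sharp five on Fb.
root → Fb
3rd (major 3rd) → Ab
5th (augmented 5th) → C
7th (minor 7th) → Ebb
9th (major 9th) → Gb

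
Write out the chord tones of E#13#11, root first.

Root E#, quality dominant thirteenth sharp eleven:
Root: E#
Major 3rd (3rd): G##
Perfect 5th (5th): B#
Minor 7th (7th): D#
Major 9th (9th): F##
Augmented 11th (11th): A##
Major 13th (13th): C##

E#, G##, B#, D#, F##, A##, C##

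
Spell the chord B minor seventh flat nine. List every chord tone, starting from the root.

B minor seventh flat nine is a minor seventh flat nine built on B.
root → B
3rd (minor 3rd) → D
5th (perfect 5th) → F♯
7th (minor 7th) → A
9th (minor 9th) → C

B – D – F♯ – A – C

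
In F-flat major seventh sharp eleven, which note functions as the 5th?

Root of F-flat major seventh sharp eleven = Fb. The 5th is a perfect 5th: Fb up a perfect 5th → Cb.

Cb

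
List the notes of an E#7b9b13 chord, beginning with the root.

E# – G## – B# – D# – F# – C#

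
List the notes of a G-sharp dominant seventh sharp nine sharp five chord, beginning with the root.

G-sharp dominant seventh sharp nine sharp five: dominant seventh sharp nine sharp five on G-sharp.
Root: G-sharp
Major 3rd (3rd): B-sharp
Augmented 5th (5th): D-double-sharp
Minor 7th (7th): F-sharp
Augmented 9th (9th): A-double-sharp

G-sharp  B-sharp  D-double-sharp  F-sharp  A-double-sharp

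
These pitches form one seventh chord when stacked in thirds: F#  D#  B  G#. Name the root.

G#

Arranged so that each adjacent pair is a third by letter name: G# – B – D# – F#.
The bottom of that stack, G#, is the root (this is G# minor seventh).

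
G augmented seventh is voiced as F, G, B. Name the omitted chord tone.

G augmented seventh = G, B, D#, F. The voicing lacks the 5th (augmented 5th), D#.

D#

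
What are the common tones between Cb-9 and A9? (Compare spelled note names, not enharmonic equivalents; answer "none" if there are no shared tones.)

none

Cb-9 = Cb, Ebb, Gb, Bbb, Db.
A9 = A, C#, E, G, B.
Shared: none.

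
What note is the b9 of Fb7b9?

Gbb

Fb7b9 is built on Fb; its 9th is a minor 9th above the root.
A second above F uses the letter G, and the minor 9th above Fb is Gbb.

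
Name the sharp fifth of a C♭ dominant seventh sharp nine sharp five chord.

C♭ dominant seventh sharp nine sharp five is built on C-flat; its 5th is an augmented 5th above the root.
A fifth above C uses the letter G, and the augmented 5th above C-flat is G.

G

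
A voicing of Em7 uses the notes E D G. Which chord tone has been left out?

B

The full Em7 chord is E, G, B, D.
Comparing with the voicing, the perfect 5th (5th) — B — is absent.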